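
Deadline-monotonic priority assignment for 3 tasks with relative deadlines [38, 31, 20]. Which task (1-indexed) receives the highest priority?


Sort tasks by relative deadline (ascending):
  Task 3: deadline = 20
  Task 2: deadline = 31
  Task 1: deadline = 38
Priority order (highest first): [3, 2, 1]
Highest priority task = 3

3


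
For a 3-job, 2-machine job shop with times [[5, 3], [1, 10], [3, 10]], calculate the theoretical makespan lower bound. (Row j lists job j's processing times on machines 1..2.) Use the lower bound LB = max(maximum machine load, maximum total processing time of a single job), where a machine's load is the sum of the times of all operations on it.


Machine loads:
  Machine 1: 5 + 1 + 3 = 9
  Machine 2: 3 + 10 + 10 = 23
Max machine load = 23
Job totals:
  Job 1: 8
  Job 2: 11
  Job 3: 13
Max job total = 13
Lower bound = max(23, 13) = 23

23


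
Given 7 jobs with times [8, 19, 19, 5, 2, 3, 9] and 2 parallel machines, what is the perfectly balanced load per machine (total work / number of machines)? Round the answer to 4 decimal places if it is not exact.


Total processing time = 8 + 19 + 19 + 5 + 2 + 3 + 9 = 65
Number of machines = 2
Ideal balanced load = 65 / 2 = 32.5

32.5


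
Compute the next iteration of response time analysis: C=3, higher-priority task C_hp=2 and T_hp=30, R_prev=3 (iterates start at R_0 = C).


R_next = C + ceil(R_prev / T_hp) * C_hp
ceil(3 / 30) = ceil(0.1) = 1
Interference = 1 * 2 = 2
R_next = 3 + 2 = 5

5


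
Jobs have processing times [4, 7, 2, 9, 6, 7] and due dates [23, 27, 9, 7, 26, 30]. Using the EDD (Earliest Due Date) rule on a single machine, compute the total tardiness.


Sort by due date (EDD order): [(9, 7), (2, 9), (4, 23), (6, 26), (7, 27), (7, 30)]
Compute completion times and tardiness:
  Job 1: p=9, d=7, C=9, tardiness=max(0,9-7)=2
  Job 2: p=2, d=9, C=11, tardiness=max(0,11-9)=2
  Job 3: p=4, d=23, C=15, tardiness=max(0,15-23)=0
  Job 4: p=6, d=26, C=21, tardiness=max(0,21-26)=0
  Job 5: p=7, d=27, C=28, tardiness=max(0,28-27)=1
  Job 6: p=7, d=30, C=35, tardiness=max(0,35-30)=5
Total tardiness = 10

10


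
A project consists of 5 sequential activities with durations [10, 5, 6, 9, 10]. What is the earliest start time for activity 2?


Activity 2 starts after activities 1 through 1 complete.
Predecessor durations: [10]
ES = 10 = 10

10


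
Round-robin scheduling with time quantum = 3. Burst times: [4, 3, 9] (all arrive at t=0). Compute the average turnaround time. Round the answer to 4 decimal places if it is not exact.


Time quantum = 3
Execution trace:
  J1 runs 3 units, time = 3
  J2 runs 3 units, time = 6
  J3 runs 3 units, time = 9
  J1 runs 1 units, time = 10
  J3 runs 3 units, time = 13
  J3 runs 3 units, time = 16
Finish times: [10, 6, 16]
Average turnaround = 32/3 = 10.6667

10.6667


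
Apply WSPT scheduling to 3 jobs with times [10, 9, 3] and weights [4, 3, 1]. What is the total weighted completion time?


Compute p/w ratios and sort ascending (WSPT): [(10, 4), (9, 3), (3, 1)]
Compute weighted completion times:
  Job (p=10,w=4): C=10, w*C=4*10=40
  Job (p=9,w=3): C=19, w*C=3*19=57
  Job (p=3,w=1): C=22, w*C=1*22=22
Total weighted completion time = 119

119


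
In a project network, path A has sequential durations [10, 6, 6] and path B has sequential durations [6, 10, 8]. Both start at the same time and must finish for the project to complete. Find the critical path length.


Path A total = 10 + 6 + 6 = 22
Path B total = 6 + 10 + 8 = 24
Critical path = longest path = max(22, 24) = 24

24


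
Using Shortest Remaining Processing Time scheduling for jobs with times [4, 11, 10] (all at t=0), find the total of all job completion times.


Since all jobs arrive at t=0, SRPT equals SPT ordering.
SPT order: [4, 10, 11]
Completion times:
  Job 1: p=4, C=4
  Job 2: p=10, C=14
  Job 3: p=11, C=25
Total completion time = 4 + 14 + 25 = 43

43


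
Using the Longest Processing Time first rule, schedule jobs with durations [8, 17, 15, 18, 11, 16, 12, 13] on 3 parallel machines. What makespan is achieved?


Sort jobs in decreasing order (LPT): [18, 17, 16, 15, 13, 12, 11, 8]
Assign each job to the least loaded machine:
  Machine 1: jobs [18, 12, 11], load = 41
  Machine 2: jobs [17, 13, 8], load = 38
  Machine 3: jobs [16, 15], load = 31
Makespan = max load = 41

41


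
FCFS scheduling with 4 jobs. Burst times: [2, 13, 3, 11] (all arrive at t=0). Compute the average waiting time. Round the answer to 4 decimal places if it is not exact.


FCFS order (as given): [2, 13, 3, 11]
Waiting times:
  Job 1: wait = 0
  Job 2: wait = 2
  Job 3: wait = 15
  Job 4: wait = 18
Sum of waiting times = 35
Average waiting time = 35/4 = 8.75

8.75


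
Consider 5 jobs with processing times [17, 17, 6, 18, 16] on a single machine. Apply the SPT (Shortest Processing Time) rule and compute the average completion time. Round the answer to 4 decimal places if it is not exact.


Sort jobs by processing time (SPT order): [6, 16, 17, 17, 18]
Compute completion times sequentially:
  Job 1: processing = 6, completes at 6
  Job 2: processing = 16, completes at 22
  Job 3: processing = 17, completes at 39
  Job 4: processing = 17, completes at 56
  Job 5: processing = 18, completes at 74
Sum of completion times = 197
Average completion time = 197/5 = 39.4

39.4


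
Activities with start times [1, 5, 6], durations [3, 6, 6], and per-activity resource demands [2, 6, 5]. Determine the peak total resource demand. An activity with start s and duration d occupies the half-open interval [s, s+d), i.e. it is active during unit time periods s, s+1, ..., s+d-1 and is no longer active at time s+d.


Each activity i is active on [start_i, start_i + duration_i).
Compute total resource usage per time slot:
  t=0: active resources = [], total = 0
  t=1: active resources = [2], total = 2
  t=2: active resources = [2], total = 2
  t=3: active resources = [2], total = 2
  t=4: active resources = [], total = 0
  t=5: active resources = [6], total = 6
  t=6: active resources = [6, 5], total = 11
  t=7: active resources = [6, 5], total = 11
  t=8: active resources = [6, 5], total = 11
  t=9: active resources = [6, 5], total = 11
  t=10: active resources = [6, 5], total = 11
  t=11: active resources = [5], total = 5
Peak resource demand = 11

11


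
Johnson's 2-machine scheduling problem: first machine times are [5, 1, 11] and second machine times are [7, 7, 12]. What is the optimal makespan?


Apply Johnson's rule:
  Group 1 (a <= b): [(2, 1, 7), (1, 5, 7), (3, 11, 12)]
  Group 2 (a > b): []
Optimal job order: [2, 1, 3]
Schedule:
  Job 2: M1 done at 1, M2 done at 8
  Job 1: M1 done at 6, M2 done at 15
  Job 3: M1 done at 17, M2 done at 29
Makespan = 29

29


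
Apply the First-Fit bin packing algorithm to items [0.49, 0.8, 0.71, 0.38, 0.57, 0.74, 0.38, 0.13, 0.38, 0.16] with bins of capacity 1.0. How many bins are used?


Place items sequentially using First-Fit:
  Item 0.49 -> new Bin 1
  Item 0.8 -> new Bin 2
  Item 0.71 -> new Bin 3
  Item 0.38 -> Bin 1 (now 0.87)
  Item 0.57 -> new Bin 4
  Item 0.74 -> new Bin 5
  Item 0.38 -> Bin 4 (now 0.95)
  Item 0.13 -> Bin 1 (now 1.0)
  Item 0.38 -> new Bin 6
  Item 0.16 -> Bin 2 (now 0.96)
Total bins used = 6

6


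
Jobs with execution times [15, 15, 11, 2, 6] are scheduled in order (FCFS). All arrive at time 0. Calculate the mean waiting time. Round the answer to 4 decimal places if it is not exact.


FCFS order (as given): [15, 15, 11, 2, 6]
Waiting times:
  Job 1: wait = 0
  Job 2: wait = 15
  Job 3: wait = 30
  Job 4: wait = 41
  Job 5: wait = 43
Sum of waiting times = 129
Average waiting time = 129/5 = 25.8

25.8


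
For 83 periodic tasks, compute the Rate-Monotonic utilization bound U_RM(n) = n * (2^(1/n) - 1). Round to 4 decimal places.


Compute 2^(1/83) = 1.0083861392
Subtract 1: 1.0083861392 - 1 = 0.0083861392
Multiply by n: 83 * 0.0083861392 = 0.6960495536
Round to 4 dp: 0.6960

0.6960


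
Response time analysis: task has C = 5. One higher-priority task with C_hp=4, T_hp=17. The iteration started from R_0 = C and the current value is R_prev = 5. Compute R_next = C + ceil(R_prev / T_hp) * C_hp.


R_next = C + ceil(R_prev / T_hp) * C_hp
ceil(5 / 17) = ceil(0.2941) = 1
Interference = 1 * 4 = 4
R_next = 5 + 4 = 9

9


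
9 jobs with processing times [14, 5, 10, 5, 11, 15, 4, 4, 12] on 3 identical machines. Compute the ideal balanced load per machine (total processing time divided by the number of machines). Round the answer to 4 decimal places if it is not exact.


Total processing time = 14 + 5 + 10 + 5 + 11 + 15 + 4 + 4 + 12 = 80
Number of machines = 3
Ideal balanced load = 80 / 3 = 26.6667

26.6667


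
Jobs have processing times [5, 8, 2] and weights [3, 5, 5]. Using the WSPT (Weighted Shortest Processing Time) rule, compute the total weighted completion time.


Compute p/w ratios and sort ascending (WSPT): [(2, 5), (8, 5), (5, 3)]
Compute weighted completion times:
  Job (p=2,w=5): C=2, w*C=5*2=10
  Job (p=8,w=5): C=10, w*C=5*10=50
  Job (p=5,w=3): C=15, w*C=3*15=45
Total weighted completion time = 105

105


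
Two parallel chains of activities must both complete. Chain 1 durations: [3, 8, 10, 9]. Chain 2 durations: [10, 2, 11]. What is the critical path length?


Path A total = 3 + 8 + 10 + 9 = 30
Path B total = 10 + 2 + 11 = 23
Critical path = longest path = max(30, 23) = 30

30


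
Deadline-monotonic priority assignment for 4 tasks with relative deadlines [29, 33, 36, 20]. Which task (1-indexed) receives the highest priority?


Sort tasks by relative deadline (ascending):
  Task 4: deadline = 20
  Task 1: deadline = 29
  Task 2: deadline = 33
  Task 3: deadline = 36
Priority order (highest first): [4, 1, 2, 3]
Highest priority task = 4

4


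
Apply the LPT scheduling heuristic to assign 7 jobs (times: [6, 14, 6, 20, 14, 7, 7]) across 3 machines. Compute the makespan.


Sort jobs in decreasing order (LPT): [20, 14, 14, 7, 7, 6, 6]
Assign each job to the least loaded machine:
  Machine 1: jobs [20, 6], load = 26
  Machine 2: jobs [14, 7, 6], load = 27
  Machine 3: jobs [14, 7], load = 21
Makespan = max load = 27

27


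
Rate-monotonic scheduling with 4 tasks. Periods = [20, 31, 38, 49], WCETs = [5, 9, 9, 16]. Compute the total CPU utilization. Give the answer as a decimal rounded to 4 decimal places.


Compute individual utilizations (exact fractions):
  Task 1: C/T = 5/20 = 1/4 (approx. 0.25)
  Task 2: C/T = 9/31 (approx. 0.2903)
  Task 3: C/T = 9/38 (approx. 0.2368)
  Task 4: C/T = 16/49 (approx. 0.3265)
Total utilization U = 1/4 + 9/31 + 9/38 + 16/49 = 127415/115444
Rounded to 4 decimal places: U = 1.1037
RM (Liu & Layland) bound for 4 tasks = 0.756828; compare with U = 127415/115444 (approx. 1.103695)
U > 1, so the task set is not schedulable (processor overloaded).

1.1037


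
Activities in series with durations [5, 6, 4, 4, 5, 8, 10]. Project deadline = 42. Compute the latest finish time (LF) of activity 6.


LF(activity 6) = deadline - sum of successor durations
Successors: activities 7 through 7 with durations [10]
Sum of successor durations = 10
LF = 42 - 10 = 32

32


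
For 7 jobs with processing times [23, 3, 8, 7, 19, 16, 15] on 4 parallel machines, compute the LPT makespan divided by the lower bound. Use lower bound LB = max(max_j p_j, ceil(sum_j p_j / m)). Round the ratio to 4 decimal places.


LPT order: [23, 19, 16, 15, 8, 7, 3]
Machine loads after assignment: [23, 22, 23, 23]
LPT makespan = 23
Lower bound = max(max_job, ceil(total/4)) = max(23, 23) = 23
Ratio = 23 / 23 = 1.0

1.0


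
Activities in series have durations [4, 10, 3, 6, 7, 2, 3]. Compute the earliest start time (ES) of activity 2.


Activity 2 starts after activities 1 through 1 complete.
Predecessor durations: [4]
ES = 4 = 4

4


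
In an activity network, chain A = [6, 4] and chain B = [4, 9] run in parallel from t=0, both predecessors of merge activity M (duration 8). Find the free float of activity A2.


ES(A2) = sum of predecessors on chain A = 6
EF(A2) = ES + duration = 6 + 4 = 10
Successor of A2 is M. ES(M) = max(sum(A), sum(B)) = max(10, 13) = 13
Free float = ES(successor) - EF(current) = 13 - 10 = 3

3


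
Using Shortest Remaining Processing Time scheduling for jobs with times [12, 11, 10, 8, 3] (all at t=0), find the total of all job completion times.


Since all jobs arrive at t=0, SRPT equals SPT ordering.
SPT order: [3, 8, 10, 11, 12]
Completion times:
  Job 1: p=3, C=3
  Job 2: p=8, C=11
  Job 3: p=10, C=21
  Job 4: p=11, C=32
  Job 5: p=12, C=44
Total completion time = 3 + 11 + 21 + 32 + 44 = 111

111


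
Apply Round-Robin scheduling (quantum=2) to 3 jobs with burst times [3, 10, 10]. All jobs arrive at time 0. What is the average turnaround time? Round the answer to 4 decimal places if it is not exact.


Time quantum = 2
Execution trace:
  J1 runs 2 units, time = 2
  J2 runs 2 units, time = 4
  J3 runs 2 units, time = 6
  J1 runs 1 units, time = 7
  J2 runs 2 units, time = 9
  J3 runs 2 units, time = 11
  J2 runs 2 units, time = 13
  J3 runs 2 units, time = 15
  J2 runs 2 units, time = 17
  J3 runs 2 units, time = 19
  J2 runs 2 units, time = 21
  J3 runs 2 units, time = 23
Finish times: [7, 21, 23]
Average turnaround = 51/3 = 17.0

17.0


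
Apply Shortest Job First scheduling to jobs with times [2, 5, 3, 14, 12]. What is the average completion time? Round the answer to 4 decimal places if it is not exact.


SJF order (ascending): [2, 3, 5, 12, 14]
Completion times:
  Job 1: burst=2, C=2
  Job 2: burst=3, C=5
  Job 3: burst=5, C=10
  Job 4: burst=12, C=22
  Job 5: burst=14, C=36
Average completion = 75/5 = 15.0

15.0


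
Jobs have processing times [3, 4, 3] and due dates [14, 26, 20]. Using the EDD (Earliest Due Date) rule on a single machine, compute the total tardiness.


Sort by due date (EDD order): [(3, 14), (3, 20), (4, 26)]
Compute completion times and tardiness:
  Job 1: p=3, d=14, C=3, tardiness=max(0,3-14)=0
  Job 2: p=3, d=20, C=6, tardiness=max(0,6-20)=0
  Job 3: p=4, d=26, C=10, tardiness=max(0,10-26)=0
Total tardiness = 0

0


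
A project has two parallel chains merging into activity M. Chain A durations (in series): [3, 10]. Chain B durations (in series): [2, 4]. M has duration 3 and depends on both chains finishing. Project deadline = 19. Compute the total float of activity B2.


Forward pass: ES(B2) = sum of predecessors on chain B = 2
EF = ES + duration = 2 + 4 = 6
Backward pass: LF(M) = deadline = 19; LS(M) = 19 - 3 = 16
LF(B2) = LS(M) - sum(successors on chain B) = 16 - 0 = 16
LS = LF - duration = 16 - 4 = 12
Total float = LS - ES = 12 - 2 = 10

10


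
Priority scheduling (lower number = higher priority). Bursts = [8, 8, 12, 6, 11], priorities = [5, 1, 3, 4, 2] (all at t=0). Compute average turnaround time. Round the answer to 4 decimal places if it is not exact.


Sort by priority (ascending = highest first):
Order: [(1, 8), (2, 11), (3, 12), (4, 6), (5, 8)]
Completion times:
  Priority 1, burst=8, C=8
  Priority 2, burst=11, C=19
  Priority 3, burst=12, C=31
  Priority 4, burst=6, C=37
  Priority 5, burst=8, C=45
Average turnaround = 140/5 = 28.0

28.0


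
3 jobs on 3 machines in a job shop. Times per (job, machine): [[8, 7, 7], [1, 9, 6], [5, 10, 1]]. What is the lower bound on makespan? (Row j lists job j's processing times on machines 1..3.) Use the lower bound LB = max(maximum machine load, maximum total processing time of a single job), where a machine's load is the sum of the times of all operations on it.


Machine loads:
  Machine 1: 8 + 1 + 5 = 14
  Machine 2: 7 + 9 + 10 = 26
  Machine 3: 7 + 6 + 1 = 14
Max machine load = 26
Job totals:
  Job 1: 22
  Job 2: 16
  Job 3: 16
Max job total = 22
Lower bound = max(26, 22) = 26

26


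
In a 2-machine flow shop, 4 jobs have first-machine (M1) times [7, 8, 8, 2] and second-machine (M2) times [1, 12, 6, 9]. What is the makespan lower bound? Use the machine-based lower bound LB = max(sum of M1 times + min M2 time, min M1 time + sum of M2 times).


LB1 = sum(M1 times) + min(M2 times) = 25 + 1 = 26
LB2 = min(M1 times) + sum(M2 times) = 2 + 28 = 30
Lower bound = max(LB1, LB2) = max(26, 30) = 30

30


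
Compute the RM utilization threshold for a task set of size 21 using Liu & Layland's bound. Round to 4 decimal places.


Compute 2^(1/21) = 1.0335577830
Subtract 1: 1.0335577830 - 1 = 0.0335577830
Multiply by n: 21 * 0.0335577830 = 0.7047134430
Round to 4 dp: 0.7047

0.7047


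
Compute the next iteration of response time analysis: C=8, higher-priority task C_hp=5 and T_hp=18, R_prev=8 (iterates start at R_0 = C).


R_next = C + ceil(R_prev / T_hp) * C_hp
ceil(8 / 18) = ceil(0.4444) = 1
Interference = 1 * 5 = 5
R_next = 8 + 5 = 13

13


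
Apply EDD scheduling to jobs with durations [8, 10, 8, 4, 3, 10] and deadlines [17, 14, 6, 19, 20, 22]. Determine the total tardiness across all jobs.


Sort by due date (EDD order): [(8, 6), (10, 14), (8, 17), (4, 19), (3, 20), (10, 22)]
Compute completion times and tardiness:
  Job 1: p=8, d=6, C=8, tardiness=max(0,8-6)=2
  Job 2: p=10, d=14, C=18, tardiness=max(0,18-14)=4
  Job 3: p=8, d=17, C=26, tardiness=max(0,26-17)=9
  Job 4: p=4, d=19, C=30, tardiness=max(0,30-19)=11
  Job 5: p=3, d=20, C=33, tardiness=max(0,33-20)=13
  Job 6: p=10, d=22, C=43, tardiness=max(0,43-22)=21
Total tardiness = 60

60


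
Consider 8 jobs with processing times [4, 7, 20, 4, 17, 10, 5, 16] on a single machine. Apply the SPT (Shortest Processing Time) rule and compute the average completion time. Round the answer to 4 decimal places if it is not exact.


Sort jobs by processing time (SPT order): [4, 4, 5, 7, 10, 16, 17, 20]
Compute completion times sequentially:
  Job 1: processing = 4, completes at 4
  Job 2: processing = 4, completes at 8
  Job 3: processing = 5, completes at 13
  Job 4: processing = 7, completes at 20
  Job 5: processing = 10, completes at 30
  Job 6: processing = 16, completes at 46
  Job 7: processing = 17, completes at 63
  Job 8: processing = 20, completes at 83
Sum of completion times = 267
Average completion time = 267/8 = 33.375

33.375


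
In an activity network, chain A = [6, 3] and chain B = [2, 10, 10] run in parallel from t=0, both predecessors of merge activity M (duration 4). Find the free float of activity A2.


ES(A2) = sum of predecessors on chain A = 6
EF(A2) = ES + duration = 6 + 3 = 9
Successor of A2 is M. ES(M) = max(sum(A), sum(B)) = max(9, 22) = 22
Free float = ES(successor) - EF(current) = 22 - 9 = 13

13


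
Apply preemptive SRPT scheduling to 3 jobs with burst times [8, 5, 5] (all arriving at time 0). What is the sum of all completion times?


Since all jobs arrive at t=0, SRPT equals SPT ordering.
SPT order: [5, 5, 8]
Completion times:
  Job 1: p=5, C=5
  Job 2: p=5, C=10
  Job 3: p=8, C=18
Total completion time = 5 + 10 + 18 = 33

33


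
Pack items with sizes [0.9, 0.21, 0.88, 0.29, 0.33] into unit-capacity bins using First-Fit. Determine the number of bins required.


Place items sequentially using First-Fit:
  Item 0.9 -> new Bin 1
  Item 0.21 -> new Bin 2
  Item 0.88 -> new Bin 3
  Item 0.29 -> Bin 2 (now 0.5)
  Item 0.33 -> Bin 2 (now 0.83)
Total bins used = 3

3


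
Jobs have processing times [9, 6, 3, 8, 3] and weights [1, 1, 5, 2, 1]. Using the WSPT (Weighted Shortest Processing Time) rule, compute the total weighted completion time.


Compute p/w ratios and sort ascending (WSPT): [(3, 5), (3, 1), (8, 2), (6, 1), (9, 1)]
Compute weighted completion times:
  Job (p=3,w=5): C=3, w*C=5*3=15
  Job (p=3,w=1): C=6, w*C=1*6=6
  Job (p=8,w=2): C=14, w*C=2*14=28
  Job (p=6,w=1): C=20, w*C=1*20=20
  Job (p=9,w=1): C=29, w*C=1*29=29
Total weighted completion time = 98

98


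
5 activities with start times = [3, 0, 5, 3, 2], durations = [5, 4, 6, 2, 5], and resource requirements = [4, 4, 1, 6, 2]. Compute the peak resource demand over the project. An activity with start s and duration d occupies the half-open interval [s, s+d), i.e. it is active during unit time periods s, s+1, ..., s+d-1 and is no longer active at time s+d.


Each activity i is active on [start_i, start_i + duration_i).
Compute total resource usage per time slot:
  t=0: active resources = [4], total = 4
  t=1: active resources = [4], total = 4
  t=2: active resources = [4, 2], total = 6
  t=3: active resources = [4, 4, 6, 2], total = 16
  t=4: active resources = [4, 6, 2], total = 12
  t=5: active resources = [4, 1, 2], total = 7
  t=6: active resources = [4, 1, 2], total = 7
  t=7: active resources = [4, 1], total = 5
  t=8: active resources = [1], total = 1
  t=9: active resources = [1], total = 1
  t=10: active resources = [1], total = 1
Peak resource demand = 16

16


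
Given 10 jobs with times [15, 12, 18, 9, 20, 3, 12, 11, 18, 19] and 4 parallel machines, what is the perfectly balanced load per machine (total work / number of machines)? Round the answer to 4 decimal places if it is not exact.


Total processing time = 15 + 12 + 18 + 9 + 20 + 3 + 12 + 11 + 18 + 19 = 137
Number of machines = 4
Ideal balanced load = 137 / 4 = 34.25

34.25


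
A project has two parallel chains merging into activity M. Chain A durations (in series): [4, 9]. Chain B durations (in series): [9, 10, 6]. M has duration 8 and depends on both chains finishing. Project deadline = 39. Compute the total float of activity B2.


Forward pass: ES(B2) = sum of predecessors on chain B = 9
EF = ES + duration = 9 + 10 = 19
Backward pass: LF(M) = deadline = 39; LS(M) = 39 - 8 = 31
LF(B2) = LS(M) - sum(successors on chain B) = 31 - 6 = 25
LS = LF - duration = 25 - 10 = 15
Total float = LS - ES = 15 - 9 = 6

6


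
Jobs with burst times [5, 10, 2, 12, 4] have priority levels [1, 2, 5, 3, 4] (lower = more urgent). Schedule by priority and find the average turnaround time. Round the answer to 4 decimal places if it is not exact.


Sort by priority (ascending = highest first):
Order: [(1, 5), (2, 10), (3, 12), (4, 4), (5, 2)]
Completion times:
  Priority 1, burst=5, C=5
  Priority 2, burst=10, C=15
  Priority 3, burst=12, C=27
  Priority 4, burst=4, C=31
  Priority 5, burst=2, C=33
Average turnaround = 111/5 = 22.2

22.2


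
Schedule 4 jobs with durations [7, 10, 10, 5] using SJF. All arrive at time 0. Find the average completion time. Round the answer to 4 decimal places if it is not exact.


SJF order (ascending): [5, 7, 10, 10]
Completion times:
  Job 1: burst=5, C=5
  Job 2: burst=7, C=12
  Job 3: burst=10, C=22
  Job 4: burst=10, C=32
Average completion = 71/4 = 17.75

17.75


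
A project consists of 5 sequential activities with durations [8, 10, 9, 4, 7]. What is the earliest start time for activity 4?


Activity 4 starts after activities 1 through 3 complete.
Predecessor durations: [8, 10, 9]
ES = 8 + 10 + 9 = 27

27


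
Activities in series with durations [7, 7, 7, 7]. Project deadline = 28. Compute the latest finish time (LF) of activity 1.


LF(activity 1) = deadline - sum of successor durations
Successors: activities 2 through 4 with durations [7, 7, 7]
Sum of successor durations = 21
LF = 28 - 21 = 7

7


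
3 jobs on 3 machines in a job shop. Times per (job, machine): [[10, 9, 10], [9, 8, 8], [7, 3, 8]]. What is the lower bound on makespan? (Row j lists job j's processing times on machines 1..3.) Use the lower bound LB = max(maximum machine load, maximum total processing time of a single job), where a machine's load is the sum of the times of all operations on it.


Machine loads:
  Machine 1: 10 + 9 + 7 = 26
  Machine 2: 9 + 8 + 3 = 20
  Machine 3: 10 + 8 + 8 = 26
Max machine load = 26
Job totals:
  Job 1: 29
  Job 2: 25
  Job 3: 18
Max job total = 29
Lower bound = max(26, 29) = 29

29


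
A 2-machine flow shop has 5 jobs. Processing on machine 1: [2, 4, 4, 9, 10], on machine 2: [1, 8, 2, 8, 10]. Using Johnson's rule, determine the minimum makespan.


Apply Johnson's rule:
  Group 1 (a <= b): [(2, 4, 8), (5, 10, 10)]
  Group 2 (a > b): [(4, 9, 8), (3, 4, 2), (1, 2, 1)]
Optimal job order: [2, 5, 4, 3, 1]
Schedule:
  Job 2: M1 done at 4, M2 done at 12
  Job 5: M1 done at 14, M2 done at 24
  Job 4: M1 done at 23, M2 done at 32
  Job 3: M1 done at 27, M2 done at 34
  Job 1: M1 done at 29, M2 done at 35
Makespan = 35

35


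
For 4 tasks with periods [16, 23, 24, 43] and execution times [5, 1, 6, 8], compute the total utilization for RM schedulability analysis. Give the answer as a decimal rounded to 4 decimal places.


Compute individual utilizations (exact fractions):
  Task 1: C/T = 5/16 (approx. 0.3125)
  Task 2: C/T = 1/23 (approx. 0.0435)
  Task 3: C/T = 6/24 = 1/4 (approx. 0.25)
  Task 4: C/T = 8/43 (approx. 0.186)
Total utilization U = 5/16 + 1/23 + 1/4 + 8/43 = 12533/15824
Rounded to 4 decimal places: U = 0.7920
RM (Liu & Layland) bound for 4 tasks = 0.756828; compare with U = 12533/15824 (approx. 0.792025)
bound < U <= 1, so the RM sufficient condition is not met (inconclusive; an exact test such as response-time analysis is needed).

0.7920


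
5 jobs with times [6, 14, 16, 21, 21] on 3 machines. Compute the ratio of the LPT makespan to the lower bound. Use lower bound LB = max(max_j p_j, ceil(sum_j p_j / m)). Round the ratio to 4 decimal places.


LPT order: [21, 21, 16, 14, 6]
Machine loads after assignment: [27, 21, 30]
LPT makespan = 30
Lower bound = max(max_job, ceil(total/3)) = max(21, 26) = 26
Ratio = 30 / 26 = 1.1538

1.1538


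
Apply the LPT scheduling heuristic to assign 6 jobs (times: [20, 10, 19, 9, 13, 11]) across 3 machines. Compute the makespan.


Sort jobs in decreasing order (LPT): [20, 19, 13, 11, 10, 9]
Assign each job to the least loaded machine:
  Machine 1: jobs [20, 9], load = 29
  Machine 2: jobs [19, 10], load = 29
  Machine 3: jobs [13, 11], load = 24
Makespan = max load = 29

29


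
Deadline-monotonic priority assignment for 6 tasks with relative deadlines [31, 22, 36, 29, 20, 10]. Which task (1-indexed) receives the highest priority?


Sort tasks by relative deadline (ascending):
  Task 6: deadline = 10
  Task 5: deadline = 20
  Task 2: deadline = 22
  Task 4: deadline = 29
  Task 1: deadline = 31
  Task 3: deadline = 36
Priority order (highest first): [6, 5, 2, 4, 1, 3]
Highest priority task = 6

6


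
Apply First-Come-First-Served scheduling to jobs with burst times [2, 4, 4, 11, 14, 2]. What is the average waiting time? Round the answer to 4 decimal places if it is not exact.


FCFS order (as given): [2, 4, 4, 11, 14, 2]
Waiting times:
  Job 1: wait = 0
  Job 2: wait = 2
  Job 3: wait = 6
  Job 4: wait = 10
  Job 5: wait = 21
  Job 6: wait = 35
Sum of waiting times = 74
Average waiting time = 74/6 = 12.3333

12.3333


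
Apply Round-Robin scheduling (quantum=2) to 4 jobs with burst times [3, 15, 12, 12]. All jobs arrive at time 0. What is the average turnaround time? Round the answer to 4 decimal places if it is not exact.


Time quantum = 2
Execution trace:
  J1 runs 2 units, time = 2
  J2 runs 2 units, time = 4
  J3 runs 2 units, time = 6
  J4 runs 2 units, time = 8
  J1 runs 1 units, time = 9
  J2 runs 2 units, time = 11
  J3 runs 2 units, time = 13
  J4 runs 2 units, time = 15
  J2 runs 2 units, time = 17
  J3 runs 2 units, time = 19
  J4 runs 2 units, time = 21
  J2 runs 2 units, time = 23
  J3 runs 2 units, time = 25
  J4 runs 2 units, time = 27
  J2 runs 2 units, time = 29
  J3 runs 2 units, time = 31
  J4 runs 2 units, time = 33
  J2 runs 2 units, time = 35
  J3 runs 2 units, time = 37
  J4 runs 2 units, time = 39
  J2 runs 2 units, time = 41
  J2 runs 1 units, time = 42
Finish times: [9, 42, 37, 39]
Average turnaround = 127/4 = 31.75

31.75


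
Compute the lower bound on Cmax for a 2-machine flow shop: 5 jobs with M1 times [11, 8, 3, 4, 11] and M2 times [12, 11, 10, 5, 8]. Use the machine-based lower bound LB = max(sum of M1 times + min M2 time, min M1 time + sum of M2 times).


LB1 = sum(M1 times) + min(M2 times) = 37 + 5 = 42
LB2 = min(M1 times) + sum(M2 times) = 3 + 46 = 49
Lower bound = max(LB1, LB2) = max(42, 49) = 49

49


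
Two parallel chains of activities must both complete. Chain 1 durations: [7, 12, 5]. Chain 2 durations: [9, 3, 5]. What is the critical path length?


Path A total = 7 + 12 + 5 = 24
Path B total = 9 + 3 + 5 = 17
Critical path = longest path = max(24, 17) = 24

24


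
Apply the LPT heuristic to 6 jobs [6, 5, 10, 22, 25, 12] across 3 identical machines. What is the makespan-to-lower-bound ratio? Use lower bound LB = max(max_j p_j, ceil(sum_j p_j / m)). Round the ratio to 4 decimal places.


LPT order: [25, 22, 12, 10, 6, 5]
Machine loads after assignment: [25, 28, 27]
LPT makespan = 28
Lower bound = max(max_job, ceil(total/3)) = max(25, 27) = 27
Ratio = 28 / 27 = 1.037

1.037


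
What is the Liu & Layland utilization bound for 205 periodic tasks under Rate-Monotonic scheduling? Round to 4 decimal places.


Compute 2^(1/205) = 1.0033869285
Subtract 1: 1.0033869285 - 1 = 0.0033869285
Multiply by n: 205 * 0.0033869285 = 0.6943203425
Round to 4 dp: 0.6943

0.6943


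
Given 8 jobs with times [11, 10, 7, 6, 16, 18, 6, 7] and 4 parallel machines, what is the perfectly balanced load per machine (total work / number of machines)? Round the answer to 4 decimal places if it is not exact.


Total processing time = 11 + 10 + 7 + 6 + 16 + 18 + 6 + 7 = 81
Number of machines = 4
Ideal balanced load = 81 / 4 = 20.25

20.25


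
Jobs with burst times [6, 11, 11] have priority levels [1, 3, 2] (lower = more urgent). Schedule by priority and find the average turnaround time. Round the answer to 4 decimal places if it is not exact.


Sort by priority (ascending = highest first):
Order: [(1, 6), (2, 11), (3, 11)]
Completion times:
  Priority 1, burst=6, C=6
  Priority 2, burst=11, C=17
  Priority 3, burst=11, C=28
Average turnaround = 51/3 = 17.0

17.0


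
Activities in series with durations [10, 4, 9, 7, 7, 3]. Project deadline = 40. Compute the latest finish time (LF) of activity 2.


LF(activity 2) = deadline - sum of successor durations
Successors: activities 3 through 6 with durations [9, 7, 7, 3]
Sum of successor durations = 26
LF = 40 - 26 = 14

14


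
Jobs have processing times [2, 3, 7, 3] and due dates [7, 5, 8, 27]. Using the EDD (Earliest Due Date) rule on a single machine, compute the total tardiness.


Sort by due date (EDD order): [(3, 5), (2, 7), (7, 8), (3, 27)]
Compute completion times and tardiness:
  Job 1: p=3, d=5, C=3, tardiness=max(0,3-5)=0
  Job 2: p=2, d=7, C=5, tardiness=max(0,5-7)=0
  Job 3: p=7, d=8, C=12, tardiness=max(0,12-8)=4
  Job 4: p=3, d=27, C=15, tardiness=max(0,15-27)=0
Total tardiness = 4

4


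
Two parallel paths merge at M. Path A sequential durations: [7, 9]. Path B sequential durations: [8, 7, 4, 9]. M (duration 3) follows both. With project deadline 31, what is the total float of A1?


Forward pass: ES(A1) = sum of predecessors on chain A = 0
EF = ES + duration = 0 + 7 = 7
Backward pass: LF(M) = deadline = 31; LS(M) = 31 - 3 = 28
LF(A1) = LS(M) - sum(successors on chain A) = 28 - 9 = 19
LS = LF - duration = 19 - 7 = 12
Total float = LS - ES = 12 - 0 = 12

12


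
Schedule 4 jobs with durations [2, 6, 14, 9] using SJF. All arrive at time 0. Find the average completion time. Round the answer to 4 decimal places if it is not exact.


SJF order (ascending): [2, 6, 9, 14]
Completion times:
  Job 1: burst=2, C=2
  Job 2: burst=6, C=8
  Job 3: burst=9, C=17
  Job 4: burst=14, C=31
Average completion = 58/4 = 14.5

14.5


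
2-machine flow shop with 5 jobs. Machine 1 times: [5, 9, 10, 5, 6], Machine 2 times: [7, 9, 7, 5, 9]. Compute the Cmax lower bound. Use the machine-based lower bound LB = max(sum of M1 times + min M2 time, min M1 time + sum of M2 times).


LB1 = sum(M1 times) + min(M2 times) = 35 + 5 = 40
LB2 = min(M1 times) + sum(M2 times) = 5 + 37 = 42
Lower bound = max(LB1, LB2) = max(40, 42) = 42

42


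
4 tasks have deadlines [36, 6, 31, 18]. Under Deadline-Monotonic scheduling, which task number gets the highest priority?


Sort tasks by relative deadline (ascending):
  Task 2: deadline = 6
  Task 4: deadline = 18
  Task 3: deadline = 31
  Task 1: deadline = 36
Priority order (highest first): [2, 4, 3, 1]
Highest priority task = 2

2


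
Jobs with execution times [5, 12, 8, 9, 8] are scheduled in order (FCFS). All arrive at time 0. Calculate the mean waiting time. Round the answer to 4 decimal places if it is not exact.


FCFS order (as given): [5, 12, 8, 9, 8]
Waiting times:
  Job 1: wait = 0
  Job 2: wait = 5
  Job 3: wait = 17
  Job 4: wait = 25
  Job 5: wait = 34
Sum of waiting times = 81
Average waiting time = 81/5 = 16.2

16.2


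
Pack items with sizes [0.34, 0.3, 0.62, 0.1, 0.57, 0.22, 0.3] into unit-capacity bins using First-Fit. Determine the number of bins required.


Place items sequentially using First-Fit:
  Item 0.34 -> new Bin 1
  Item 0.3 -> Bin 1 (now 0.64)
  Item 0.62 -> new Bin 2
  Item 0.1 -> Bin 1 (now 0.74)
  Item 0.57 -> new Bin 3
  Item 0.22 -> Bin 1 (now 0.96)
  Item 0.3 -> Bin 2 (now 0.92)
Total bins used = 3

3


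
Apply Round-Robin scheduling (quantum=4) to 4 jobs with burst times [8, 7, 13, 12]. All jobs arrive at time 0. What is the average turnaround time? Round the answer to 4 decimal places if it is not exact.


Time quantum = 4
Execution trace:
  J1 runs 4 units, time = 4
  J2 runs 4 units, time = 8
  J3 runs 4 units, time = 12
  J4 runs 4 units, time = 16
  J1 runs 4 units, time = 20
  J2 runs 3 units, time = 23
  J3 runs 4 units, time = 27
  J4 runs 4 units, time = 31
  J3 runs 4 units, time = 35
  J4 runs 4 units, time = 39
  J3 runs 1 units, time = 40
Finish times: [20, 23, 40, 39]
Average turnaround = 122/4 = 30.5

30.5


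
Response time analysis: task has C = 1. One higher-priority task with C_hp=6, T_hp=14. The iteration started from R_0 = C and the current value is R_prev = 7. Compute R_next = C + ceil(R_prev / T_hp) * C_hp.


R_next = C + ceil(R_prev / T_hp) * C_hp
ceil(7 / 14) = ceil(0.5) = 1
Interference = 1 * 6 = 6
R_next = 1 + 6 = 7
R_next = R_prev, so the iteration has converged (response time = 7).

7


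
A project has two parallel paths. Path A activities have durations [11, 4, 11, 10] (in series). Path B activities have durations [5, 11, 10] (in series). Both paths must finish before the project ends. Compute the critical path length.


Path A total = 11 + 4 + 11 + 10 = 36
Path B total = 5 + 11 + 10 = 26
Critical path = longest path = max(36, 26) = 36

36


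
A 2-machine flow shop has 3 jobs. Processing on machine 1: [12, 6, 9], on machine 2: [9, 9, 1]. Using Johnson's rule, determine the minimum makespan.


Apply Johnson's rule:
  Group 1 (a <= b): [(2, 6, 9)]
  Group 2 (a > b): [(1, 12, 9), (3, 9, 1)]
Optimal job order: [2, 1, 3]
Schedule:
  Job 2: M1 done at 6, M2 done at 15
  Job 1: M1 done at 18, M2 done at 27
  Job 3: M1 done at 27, M2 done at 28
Makespan = 28

28


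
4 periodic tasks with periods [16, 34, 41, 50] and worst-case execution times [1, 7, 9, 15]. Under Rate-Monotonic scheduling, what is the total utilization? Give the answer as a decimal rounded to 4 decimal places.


Compute individual utilizations (exact fractions):
  Task 1: C/T = 1/16 (approx. 0.0625)
  Task 2: C/T = 7/34 (approx. 0.2059)
  Task 3: C/T = 9/41 (approx. 0.2195)
  Task 4: C/T = 15/50 = 3/10 (approx. 0.3)
Total utilization U = 1/16 + 7/34 + 9/41 + 3/10 = 43933/55760
Rounded to 4 decimal places: U = 0.7879
RM (Liu & Layland) bound for 4 tasks = 0.756828; compare with U = 43933/55760 (approx. 0.787895)
bound < U <= 1, so the RM sufficient condition is not met (inconclusive; an exact test such as response-time analysis is needed).

0.7879


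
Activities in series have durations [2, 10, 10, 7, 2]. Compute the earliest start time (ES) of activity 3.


Activity 3 starts after activities 1 through 2 complete.
Predecessor durations: [2, 10]
ES = 2 + 10 = 12

12


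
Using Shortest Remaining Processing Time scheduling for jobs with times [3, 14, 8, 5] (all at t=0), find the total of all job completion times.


Since all jobs arrive at t=0, SRPT equals SPT ordering.
SPT order: [3, 5, 8, 14]
Completion times:
  Job 1: p=3, C=3
  Job 2: p=5, C=8
  Job 3: p=8, C=16
  Job 4: p=14, C=30
Total completion time = 3 + 8 + 16 + 30 = 57

57


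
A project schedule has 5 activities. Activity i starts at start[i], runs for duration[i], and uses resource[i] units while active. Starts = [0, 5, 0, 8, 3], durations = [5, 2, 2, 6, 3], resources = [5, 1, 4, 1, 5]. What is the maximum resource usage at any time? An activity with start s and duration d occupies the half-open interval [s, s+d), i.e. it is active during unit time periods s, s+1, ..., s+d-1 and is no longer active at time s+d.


Each activity i is active on [start_i, start_i + duration_i).
Compute total resource usage per time slot:
  t=0: active resources = [5, 4], total = 9
  t=1: active resources = [5, 4], total = 9
  t=2: active resources = [5], total = 5
  t=3: active resources = [5, 5], total = 10
  t=4: active resources = [5, 5], total = 10
  t=5: active resources = [1, 5], total = 6
  t=6: active resources = [1], total = 1
  t=7: active resources = [], total = 0
  t=8: active resources = [1], total = 1
  t=9: active resources = [1], total = 1
  t=10: active resources = [1], total = 1
  t=11: active resources = [1], total = 1
  t=12: active resources = [1], total = 1
  t=13: active resources = [1], total = 1
Peak resource demand = 10

10


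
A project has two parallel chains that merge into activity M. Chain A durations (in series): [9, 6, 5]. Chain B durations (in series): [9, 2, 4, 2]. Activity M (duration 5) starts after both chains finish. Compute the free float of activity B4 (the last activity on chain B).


ES(B4) = sum of predecessors on chain B = 15
EF(B4) = ES + duration = 15 + 2 = 17
Successor of B4 is M. ES(M) = max(sum(A), sum(B)) = max(20, 17) = 20
Free float = ES(successor) - EF(current) = 20 - 17 = 3

3


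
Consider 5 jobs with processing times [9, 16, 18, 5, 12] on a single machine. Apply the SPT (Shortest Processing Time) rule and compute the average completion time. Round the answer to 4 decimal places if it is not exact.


Sort jobs by processing time (SPT order): [5, 9, 12, 16, 18]
Compute completion times sequentially:
  Job 1: processing = 5, completes at 5
  Job 2: processing = 9, completes at 14
  Job 3: processing = 12, completes at 26
  Job 4: processing = 16, completes at 42
  Job 5: processing = 18, completes at 60
Sum of completion times = 147
Average completion time = 147/5 = 29.4

29.4


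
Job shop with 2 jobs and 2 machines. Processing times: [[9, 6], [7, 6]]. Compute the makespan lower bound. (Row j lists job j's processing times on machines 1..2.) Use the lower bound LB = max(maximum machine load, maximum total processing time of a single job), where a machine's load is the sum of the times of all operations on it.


Machine loads:
  Machine 1: 9 + 7 = 16
  Machine 2: 6 + 6 = 12
Max machine load = 16
Job totals:
  Job 1: 15
  Job 2: 13
Max job total = 15
Lower bound = max(16, 15) = 16

16


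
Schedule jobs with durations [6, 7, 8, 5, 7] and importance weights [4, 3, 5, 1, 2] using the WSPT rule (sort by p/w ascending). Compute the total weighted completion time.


Compute p/w ratios and sort ascending (WSPT): [(6, 4), (8, 5), (7, 3), (7, 2), (5, 1)]
Compute weighted completion times:
  Job (p=6,w=4): C=6, w*C=4*6=24
  Job (p=8,w=5): C=14, w*C=5*14=70
  Job (p=7,w=3): C=21, w*C=3*21=63
  Job (p=7,w=2): C=28, w*C=2*28=56
  Job (p=5,w=1): C=33, w*C=1*33=33
Total weighted completion time = 246

246


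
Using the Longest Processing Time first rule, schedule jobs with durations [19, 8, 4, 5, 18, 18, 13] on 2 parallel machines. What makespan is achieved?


Sort jobs in decreasing order (LPT): [19, 18, 18, 13, 8, 5, 4]
Assign each job to the least loaded machine:
  Machine 1: jobs [19, 13, 8, 4], load = 44
  Machine 2: jobs [18, 18, 5], load = 41
Makespan = max load = 44

44


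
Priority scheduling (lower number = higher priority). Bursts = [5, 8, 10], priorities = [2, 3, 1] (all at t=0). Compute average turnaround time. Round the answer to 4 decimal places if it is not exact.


Sort by priority (ascending = highest first):
Order: [(1, 10), (2, 5), (3, 8)]
Completion times:
  Priority 1, burst=10, C=10
  Priority 2, burst=5, C=15
  Priority 3, burst=8, C=23
Average turnaround = 48/3 = 16.0

16.0
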